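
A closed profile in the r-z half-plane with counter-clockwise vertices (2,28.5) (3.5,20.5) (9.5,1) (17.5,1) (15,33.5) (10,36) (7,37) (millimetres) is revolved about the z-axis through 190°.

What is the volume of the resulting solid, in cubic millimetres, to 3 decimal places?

Profile (r,z), 7 vertices: (2,28.5) (3.5,20.5) (9.5,1) (17.5,1) (15,33.5) (10,36) (7,37)
edge 0: (2,28.5)→(3.5,20.5)  cross = 2·20.5 − 3.5·28.5 = -58.7500; (r_i+r_j)·cross = 5.5·-58.7500 = -323.1250
edge 1: (3.5,20.5)→(9.5,1)  cross = 3.5·1 − 9.5·20.5 = -191.2500; (r_i+r_j)·cross = 13·-191.2500 = -2486.2500
edge 2: (9.5,1)→(17.5,1)  cross = 9.5·1 − 17.5·1 = -8.0000; (r_i+r_j)·cross = 27·-8.0000 = -216.0000
edge 3: (17.5,1)→(15,33.5)  cross = 17.5·33.5 − 15·1 = 571.2500; (r_i+r_j)·cross = 32.5·571.2500 = 18565.6250
edge 4: (15,33.5)→(10,36)  cross = 15·36 − 10·33.5 = 205.0000; (r_i+r_j)·cross = 25·205.0000 = 5125.0000
edge 5: (10,36)→(7,37)  cross = 10·37 − 7·36 = 118.0000; (r_i+r_j)·cross = 17·118.0000 = 2006.0000
edge 6: (7,37)→(2,28.5)  cross = 7·28.5 − 2·37 = 125.5000; (r_i+r_j)·cross = 9·125.5000 = 1129.5000
Σcross = 761.7500 → A = |Σcross|/2 = 380.8750 mm²
Σ(r_i+r_j)·cross = 23800.7500 → first moment M = |Σ|/6 = 3966.7917
R_c = M/A = 3966.7917/380.8750 = 10.4149 mm
θ = 190° = 3.316126 rad
V = θ·R_c·A = 3.316126·10.4149·380.8750 = 13154.379 mm³

Volume = 13154.379 mm³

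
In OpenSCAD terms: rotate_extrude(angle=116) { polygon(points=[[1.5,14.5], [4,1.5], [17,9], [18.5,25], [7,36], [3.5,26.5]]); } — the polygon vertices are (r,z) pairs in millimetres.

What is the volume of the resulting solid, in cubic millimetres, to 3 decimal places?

Profile (r,z), 6 vertices: (1.5,14.5) (4,1.5) (17,9) (18.5,25) (7,36) (3.5,26.5)
edge 0: (1.5,14.5)→(4,1.5)  cross = 1.5·1.5 − 4·14.5 = -55.7500; (r_i+r_j)·cross = 5.5·-55.7500 = -306.6250
edge 1: (4,1.5)→(17,9)  cross = 4·9 − 17·1.5 = 10.5000; (r_i+r_j)·cross = 21·10.5000 = 220.5000
edge 2: (17,9)→(18.5,25)  cross = 17·25 − 18.5·9 = 258.5000; (r_i+r_j)·cross = 35.5·258.5000 = 9176.7500
edge 3: (18.5,25)→(7,36)  cross = 18.5·36 − 7·25 = 491.0000; (r_i+r_j)·cross = 25.5·491.0000 = 12520.5000
edge 4: (7,36)→(3.5,26.5)  cross = 7·26.5 − 3.5·36 = 59.5000; (r_i+r_j)·cross = 10.5·59.5000 = 624.7500
edge 5: (3.5,26.5)→(1.5,14.5)  cross = 3.5·14.5 − 1.5·26.5 = 11.0000; (r_i+r_j)·cross = 5·11.0000 = 55.0000
Σcross = 774.7500 → A = |Σcross|/2 = 387.3750 mm²
Σ(r_i+r_j)·cross = 22290.8750 → first moment M = |Σ|/6 = 3715.1458
R_c = M/A = 3715.1458/387.3750 = 9.5906 mm
θ = 116° = 2.024582 rad
V = θ·R_c·A = 2.024582·9.5906·387.3750 = 7521.617 mm³

Volume = 7521.617 mm³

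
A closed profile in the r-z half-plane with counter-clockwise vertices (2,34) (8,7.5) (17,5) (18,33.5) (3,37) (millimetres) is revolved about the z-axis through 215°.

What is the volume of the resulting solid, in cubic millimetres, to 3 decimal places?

Volume = 15035.161 mm³

Profile (r,z), 5 vertices: (2,34) (8,7.5) (17,5) (18,33.5) (3,37)
edge 0: (2,34)→(8,7.5)  cross = 2·7.5 − 8·34 = -257.0000; (r_i+r_j)·cross = 10·-257.0000 = -2570.0000
edge 1: (8,7.5)→(17,5)  cross = 8·5 − 17·7.5 = -87.5000; (r_i+r_j)·cross = 25·-87.5000 = -2187.5000
edge 2: (17,5)→(18,33.5)  cross = 17·33.5 − 18·5 = 479.5000; (r_i+r_j)·cross = 35·479.5000 = 16782.5000
edge 3: (18,33.5)→(3,37)  cross = 18·37 − 3·33.5 = 565.5000; (r_i+r_j)·cross = 21·565.5000 = 11875.5000
edge 4: (3,37)→(2,34)  cross = 3·34 − 2·37 = 28.0000; (r_i+r_j)·cross = 5·28.0000 = 140.0000
Σcross = 728.5000 → A = |Σcross|/2 = 364.2500 mm²
Σ(r_i+r_j)·cross = 24040.5000 → first moment M = |Σ|/6 = 4006.7500
R_c = M/A = 4006.7500/364.2500 = 11.0000 mm
θ = 215° = 3.752458 rad
V = θ·R_c·A = 3.752458·11.0000·364.2500 = 15035.161 mm³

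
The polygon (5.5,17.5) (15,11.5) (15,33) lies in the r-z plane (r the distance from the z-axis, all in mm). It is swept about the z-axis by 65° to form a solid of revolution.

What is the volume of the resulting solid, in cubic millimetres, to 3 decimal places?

Profile (r,z), 3 vertices: (5.5,17.5) (15,11.5) (15,33)
edge 0: (5.5,17.5)→(15,11.5)  cross = 5.5·11.5 − 15·17.5 = -199.2500; (r_i+r_j)·cross = 20.5·-199.2500 = -4084.6250
edge 1: (15,11.5)→(15,33)  cross = 15·33 − 15·11.5 = 322.5000; (r_i+r_j)·cross = 30·322.5000 = 9675.0000
edge 2: (15,33)→(5.5,17.5)  cross = 15·17.5 − 5.5·33 = 81.0000; (r_i+r_j)·cross = 20.5·81.0000 = 1660.5000
Σcross = 204.2500 → A = |Σcross|/2 = 102.1250 mm²
Σ(r_i+r_j)·cross = 7250.8750 → first moment M = |Σ|/6 = 1208.4792
R_c = M/A = 1208.4792/102.1250 = 11.8333 mm
θ = 65° = 1.134464 rad
V = θ·R_c·A = 1.134464·11.8333·102.1250 = 1370.976 mm³

Volume = 1370.976 mm³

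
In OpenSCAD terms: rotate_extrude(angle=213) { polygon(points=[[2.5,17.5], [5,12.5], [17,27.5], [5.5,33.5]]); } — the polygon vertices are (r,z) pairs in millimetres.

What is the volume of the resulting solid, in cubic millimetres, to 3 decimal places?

Profile (r,z), 4 vertices: (2.5,17.5) (5,12.5) (17,27.5) (5.5,33.5)
edge 0: (2.5,17.5)→(5,12.5)  cross = 2.5·12.5 − 5·17.5 = -56.2500; (r_i+r_j)·cross = 7.5·-56.2500 = -421.8750
edge 1: (5,12.5)→(17,27.5)  cross = 5·27.5 − 17·12.5 = -75.0000; (r_i+r_j)·cross = 22·-75.0000 = -1650.0000
edge 2: (17,27.5)→(5.5,33.5)  cross = 17·33.5 − 5.5·27.5 = 418.2500; (r_i+r_j)·cross = 22.5·418.2500 = 9410.6250
edge 3: (5.5,33.5)→(2.5,17.5)  cross = 5.5·17.5 − 2.5·33.5 = 12.5000; (r_i+r_j)·cross = 8·12.5000 = 100.0000
Σcross = 299.5000 → A = |Σcross|/2 = 149.7500 mm²
Σ(r_i+r_j)·cross = 7438.7500 → first moment M = |Σ|/6 = 1239.7917
R_c = M/A = 1239.7917/149.7500 = 8.2791 mm
θ = 213° = 3.717551 rad
V = θ·R_c·A = 3.717551·8.2791·149.7500 = 4608.989 mm³

Volume = 4608.989 mm³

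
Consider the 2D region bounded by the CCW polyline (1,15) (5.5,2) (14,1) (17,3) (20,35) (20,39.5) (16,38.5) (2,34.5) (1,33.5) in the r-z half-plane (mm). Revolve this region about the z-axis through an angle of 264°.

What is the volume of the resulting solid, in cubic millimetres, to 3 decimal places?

Profile (r,z), 9 vertices: (1,15) (5.5,2) (14,1) (17,3) (20,35) (20,39.5) (16,38.5) (2,34.5) (1,33.5)
edge 0: (1,15)→(5.5,2)  cross = 1·2 − 5.5·15 = -80.5000; (r_i+r_j)·cross = 6.5·-80.5000 = -523.2500
edge 1: (5.5,2)→(14,1)  cross = 5.5·1 − 14·2 = -22.5000; (r_i+r_j)·cross = 19.5·-22.5000 = -438.7500
edge 2: (14,1)→(17,3)  cross = 14·3 − 17·1 = 25.0000; (r_i+r_j)·cross = 31·25.0000 = 775.0000
edge 3: (17,3)→(20,35)  cross = 17·35 − 20·3 = 535.0000; (r_i+r_j)·cross = 37·535.0000 = 19795.0000
edge 4: (20,35)→(20,39.5)  cross = 20·39.5 − 20·35 = 90.0000; (r_i+r_j)·cross = 40·90.0000 = 3600.0000
edge 5: (20,39.5)→(16,38.5)  cross = 20·38.5 − 16·39.5 = 138.0000; (r_i+r_j)·cross = 36·138.0000 = 4968.0000
edge 6: (16,38.5)→(2,34.5)  cross = 16·34.5 − 2·38.5 = 475.0000; (r_i+r_j)·cross = 18·475.0000 = 8550.0000
edge 7: (2,34.5)→(1,33.5)  cross = 2·33.5 − 1·34.5 = 32.5000; (r_i+r_j)·cross = 3·32.5000 = 97.5000
edge 8: (1,33.5)→(1,15)  cross = 1·15 − 1·33.5 = -18.5000; (r_i+r_j)·cross = 2·-18.5000 = -37.0000
Σcross = 1174.0000 → A = |Σcross|/2 = 587.0000 mm²
Σ(r_i+r_j)·cross = 36786.5000 → first moment M = |Σ|/6 = 6131.0833
R_c = M/A = 6131.0833/587.0000 = 10.4448 mm
θ = 264° = 4.607669 rad
V = θ·R_c·A = 4.607669·10.4448·587.0000 = 28250.004 mm³

Volume = 28250.004 mm³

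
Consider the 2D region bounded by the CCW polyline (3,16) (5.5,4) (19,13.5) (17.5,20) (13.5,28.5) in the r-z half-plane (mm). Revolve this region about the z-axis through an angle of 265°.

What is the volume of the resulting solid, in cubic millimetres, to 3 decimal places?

Profile (r,z), 5 vertices: (3,16) (5.5,4) (19,13.5) (17.5,20) (13.5,28.5)
edge 0: (3,16)→(5.5,4)  cross = 3·4 − 5.5·16 = -76.0000; (r_i+r_j)·cross = 8.5·-76.0000 = -646.0000
edge 1: (5.5,4)→(19,13.5)  cross = 5.5·13.5 − 19·4 = -1.7500; (r_i+r_j)·cross = 24.5·-1.7500 = -42.8750
edge 2: (19,13.5)→(17.5,20)  cross = 19·20 − 17.5·13.5 = 143.7500; (r_i+r_j)·cross = 36.5·143.7500 = 5246.8750
edge 3: (17.5,20)→(13.5,28.5)  cross = 17.5·28.5 − 13.5·20 = 228.7500; (r_i+r_j)·cross = 31·228.7500 = 7091.2500
edge 4: (13.5,28.5)→(3,16)  cross = 13.5·16 − 3·28.5 = 130.5000; (r_i+r_j)·cross = 16.5·130.5000 = 2153.2500
Σcross = 425.2500 → A = |Σcross|/2 = 212.6250 mm²
Σ(r_i+r_j)·cross = 13802.5000 → first moment M = |Σ|/6 = 2300.4167
R_c = M/A = 2300.4167/212.6250 = 10.8191 mm
θ = 265° = 4.625123 rad
V = θ·R_c·A = 4.625123·10.8191·212.6250 = 10639.709 mm³

Volume = 10639.709 mm³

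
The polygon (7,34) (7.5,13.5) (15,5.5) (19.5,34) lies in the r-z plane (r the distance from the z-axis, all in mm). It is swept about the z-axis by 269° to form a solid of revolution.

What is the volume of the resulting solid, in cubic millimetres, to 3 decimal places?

Profile (r,z), 4 vertices: (7,34) (7.5,13.5) (15,5.5) (19.5,34)
edge 0: (7,34)→(7.5,13.5)  cross = 7·13.5 − 7.5·34 = -160.5000; (r_i+r_j)·cross = 14.5·-160.5000 = -2327.2500
edge 1: (7.5,13.5)→(15,5.5)  cross = 7.5·5.5 − 15·13.5 = -161.2500; (r_i+r_j)·cross = 22.5·-161.2500 = -3628.1250
edge 2: (15,5.5)→(19.5,34)  cross = 15·34 − 19.5·5.5 = 402.7500; (r_i+r_j)·cross = 34.5·402.7500 = 13894.8750
edge 3: (19.5,34)→(7,34)  cross = 19.5·34 − 7·34 = 425.0000; (r_i+r_j)·cross = 26.5·425.0000 = 11262.5000
Σcross = 506.0000 → A = |Σcross|/2 = 253.0000 mm²
Σ(r_i+r_j)·cross = 19202.0000 → first moment M = |Σ|/6 = 3200.3333
R_c = M/A = 3200.3333/253.0000 = 12.6495 mm
θ = 269° = 4.694936 rad
V = θ·R_c·A = 4.694936·12.6495·253.0000 = 15025.359 mm³

Volume = 15025.359 mm³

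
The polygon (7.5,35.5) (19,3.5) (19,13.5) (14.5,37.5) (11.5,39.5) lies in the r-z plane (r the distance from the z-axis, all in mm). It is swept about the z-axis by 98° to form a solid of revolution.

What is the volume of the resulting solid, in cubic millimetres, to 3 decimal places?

Volume = 3751.385 mm³

Profile (r,z), 5 vertices: (7.5,35.5) (19,3.5) (19,13.5) (14.5,37.5) (11.5,39.5)
edge 0: (7.5,35.5)→(19,3.5)  cross = 7.5·3.5 − 19·35.5 = -648.2500; (r_i+r_j)·cross = 26.5·-648.2500 = -17178.6250
edge 1: (19,3.5)→(19,13.5)  cross = 19·13.5 − 19·3.5 = 190.0000; (r_i+r_j)·cross = 38·190.0000 = 7220.0000
edge 2: (19,13.5)→(14.5,37.5)  cross = 19·37.5 − 14.5·13.5 = 516.7500; (r_i+r_j)·cross = 33.5·516.7500 = 17311.1250
edge 3: (14.5,37.5)→(11.5,39.5)  cross = 14.5·39.5 − 11.5·37.5 = 141.5000; (r_i+r_j)·cross = 26·141.5000 = 3679.0000
edge 4: (11.5,39.5)→(7.5,35.5)  cross = 11.5·35.5 − 7.5·39.5 = 112.0000; (r_i+r_j)·cross = 19·112.0000 = 2128.0000
Σcross = 312.0000 → A = |Σcross|/2 = 156.0000 mm²
Σ(r_i+r_j)·cross = 13159.5000 → first moment M = |Σ|/6 = 2193.2500
R_c = M/A = 2193.2500/156.0000 = 14.0593 mm
θ = 98° = 1.710423 rad
V = θ·R_c·A = 1.710423·14.0593·156.0000 = 3751.385 mm³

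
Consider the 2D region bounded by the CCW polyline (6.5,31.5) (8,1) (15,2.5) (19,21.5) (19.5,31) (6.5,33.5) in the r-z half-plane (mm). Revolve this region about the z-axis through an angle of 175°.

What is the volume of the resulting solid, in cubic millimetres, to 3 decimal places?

Profile (r,z), 6 vertices: (6.5,31.5) (8,1) (15,2.5) (19,21.5) (19.5,31) (6.5,33.5)
edge 0: (6.5,31.5)→(8,1)  cross = 6.5·1 − 8·31.5 = -245.5000; (r_i+r_j)·cross = 14.5·-245.5000 = -3559.7500
edge 1: (8,1)→(15,2.5)  cross = 8·2.5 − 15·1 = 5.0000; (r_i+r_j)·cross = 23·5.0000 = 115.0000
edge 2: (15,2.5)→(19,21.5)  cross = 15·21.5 − 19·2.5 = 275.0000; (r_i+r_j)·cross = 34·275.0000 = 9350.0000
edge 3: (19,21.5)→(19.5,31)  cross = 19·31 − 19.5·21.5 = 169.7500; (r_i+r_j)·cross = 38.5·169.7500 = 6535.3750
edge 4: (19.5,31)→(6.5,33.5)  cross = 19.5·33.5 − 6.5·31 = 451.7500; (r_i+r_j)·cross = 26·451.7500 = 11745.5000
edge 5: (6.5,33.5)→(6.5,31.5)  cross = 6.5·31.5 − 6.5·33.5 = -13.0000; (r_i+r_j)·cross = 13·-13.0000 = -169.0000
Σcross = 643.0000 → A = |Σcross|/2 = 321.5000 mm²
Σ(r_i+r_j)·cross = 24017.1250 → first moment M = |Σ|/6 = 4002.8542
R_c = M/A = 4002.8542/321.5000 = 12.4506 mm
θ = 175° = 3.054326 rad
V = θ·R_c·A = 3.054326·12.4506·321.5000 = 12226.022 mm³

Volume = 12226.022 mm³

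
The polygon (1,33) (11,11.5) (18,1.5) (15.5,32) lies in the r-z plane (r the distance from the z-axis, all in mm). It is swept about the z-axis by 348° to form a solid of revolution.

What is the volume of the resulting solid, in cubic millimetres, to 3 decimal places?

Profile (r,z), 4 vertices: (1,33) (11,11.5) (18,1.5) (15.5,32)
edge 0: (1,33)→(11,11.5)  cross = 1·11.5 − 11·33 = -351.5000; (r_i+r_j)·cross = 12·-351.5000 = -4218.0000
edge 1: (11,11.5)→(18,1.5)  cross = 11·1.5 − 18·11.5 = -190.5000; (r_i+r_j)·cross = 29·-190.5000 = -5524.5000
edge 2: (18,1.5)→(15.5,32)  cross = 18·32 − 15.5·1.5 = 552.7500; (r_i+r_j)·cross = 33.5·552.7500 = 18517.1250
edge 3: (15.5,32)→(1,33)  cross = 15.5·33 − 1·32 = 479.5000; (r_i+r_j)·cross = 16.5·479.5000 = 7911.7500
Σcross = 490.2500 → A = |Σcross|/2 = 245.1250 mm²
Σ(r_i+r_j)·cross = 16686.3750 → first moment M = |Σ|/6 = 2781.0625
R_c = M/A = 2781.0625/245.1250 = 11.3455 mm
θ = 348° = 6.073746 rad
V = θ·R_c·A = 6.073746·11.3455·245.1250 = 16891.467 mm³

Volume = 16891.467 mm³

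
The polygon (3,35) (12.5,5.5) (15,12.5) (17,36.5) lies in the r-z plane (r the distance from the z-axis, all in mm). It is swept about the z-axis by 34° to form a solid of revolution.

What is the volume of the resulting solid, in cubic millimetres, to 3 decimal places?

Profile (r,z), 4 vertices: (3,35) (12.5,5.5) (15,12.5) (17,36.5)
edge 0: (3,35)→(12.5,5.5)  cross = 3·5.5 − 12.5·35 = -421.0000; (r_i+r_j)·cross = 15.5·-421.0000 = -6525.5000
edge 1: (12.5,5.5)→(15,12.5)  cross = 12.5·12.5 − 15·5.5 = 73.7500; (r_i+r_j)·cross = 27.5·73.7500 = 2028.1250
edge 2: (15,12.5)→(17,36.5)  cross = 15·36.5 − 17·12.5 = 335.0000; (r_i+r_j)·cross = 32·335.0000 = 10720.0000
edge 3: (17,36.5)→(3,35)  cross = 17·35 − 3·36.5 = 485.5000; (r_i+r_j)·cross = 20·485.5000 = 9710.0000
Σcross = 473.2500 → A = |Σcross|/2 = 236.6250 mm²
Σ(r_i+r_j)·cross = 15932.6250 → first moment M = |Σ|/6 = 2655.4375
R_c = M/A = 2655.4375/236.6250 = 11.2221 mm
θ = 34° = 0.593412 rad
V = θ·R_c·A = 0.593412·11.2221·236.6250 = 1575.768 mm³

Volume = 1575.768 mm³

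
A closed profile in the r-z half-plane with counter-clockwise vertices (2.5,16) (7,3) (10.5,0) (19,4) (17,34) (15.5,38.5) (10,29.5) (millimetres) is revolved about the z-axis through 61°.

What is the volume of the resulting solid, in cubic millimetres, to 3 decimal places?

Volume = 4891.583 mm³

Profile (r,z), 7 vertices: (2.5,16) (7,3) (10.5,0) (19,4) (17,34) (15.5,38.5) (10,29.5)
edge 0: (2.5,16)→(7,3)  cross = 2.5·3 − 7·16 = -104.5000; (r_i+r_j)·cross = 9.5·-104.5000 = -992.7500
edge 1: (7,3)→(10.5,0)  cross = 7·0 − 10.5·3 = -31.5000; (r_i+r_j)·cross = 17.5·-31.5000 = -551.2500
edge 2: (10.5,0)→(19,4)  cross = 10.5·4 − 19·0 = 42.0000; (r_i+r_j)·cross = 29.5·42.0000 = 1239.0000
edge 3: (19,4)→(17,34)  cross = 19·34 − 17·4 = 578.0000; (r_i+r_j)·cross = 36·578.0000 = 20808.0000
edge 4: (17,34)→(15.5,38.5)  cross = 17·38.5 − 15.5·34 = 127.5000; (r_i+r_j)·cross = 32.5·127.5000 = 4143.7500
edge 5: (15.5,38.5)→(10,29.5)  cross = 15.5·29.5 − 10·38.5 = 72.2500; (r_i+r_j)·cross = 25.5·72.2500 = 1842.3750
edge 6: (10,29.5)→(2.5,16)  cross = 10·16 − 2.5·29.5 = 86.2500; (r_i+r_j)·cross = 12.5·86.2500 = 1078.1250
Σcross = 770.0000 → A = |Σcross|/2 = 385.0000 mm²
Σ(r_i+r_j)·cross = 27567.2500 → first moment M = |Σ|/6 = 4594.5417
R_c = M/A = 4594.5417/385.0000 = 11.9339 mm
θ = 61° = 1.064651 rad
V = θ·R_c·A = 1.064651·11.9339·385.0000 = 4891.583 mm³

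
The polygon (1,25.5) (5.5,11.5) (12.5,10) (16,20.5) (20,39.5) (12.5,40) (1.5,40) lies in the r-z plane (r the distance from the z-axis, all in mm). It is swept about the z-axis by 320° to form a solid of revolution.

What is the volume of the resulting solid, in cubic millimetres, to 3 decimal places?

Profile (r,z), 7 vertices: (1,25.5) (5.5,11.5) (12.5,10) (16,20.5) (20,39.5) (12.5,40) (1.5,40)
edge 0: (1,25.5)→(5.5,11.5)  cross = 1·11.5 − 5.5·25.5 = -128.7500; (r_i+r_j)·cross = 6.5·-128.7500 = -836.8750
edge 1: (5.5,11.5)→(12.5,10)  cross = 5.5·10 − 12.5·11.5 = -88.7500; (r_i+r_j)·cross = 18·-88.7500 = -1597.5000
edge 2: (12.5,10)→(16,20.5)  cross = 12.5·20.5 − 16·10 = 96.2500; (r_i+r_j)·cross = 28.5·96.2500 = 2743.1250
edge 3: (16,20.5)→(20,39.5)  cross = 16·39.5 − 20·20.5 = 222.0000; (r_i+r_j)·cross = 36·222.0000 = 7992.0000
edge 4: (20,39.5)→(12.5,40)  cross = 20·40 − 12.5·39.5 = 306.2500; (r_i+r_j)·cross = 32.5·306.2500 = 9953.1250
edge 5: (12.5,40)→(1.5,40)  cross = 12.5·40 − 1.5·40 = 440.0000; (r_i+r_j)·cross = 14·440.0000 = 6160.0000
edge 6: (1.5,40)→(1,25.5)  cross = 1.5·25.5 − 1·40 = -1.7500; (r_i+r_j)·cross = 2.5·-1.7500 = -4.3750
Σcross = 845.2500 → A = |Σcross|/2 = 422.6250 mm²
Σ(r_i+r_j)·cross = 24409.5000 → first moment M = |Σ|/6 = 4068.2500
R_c = M/A = 4068.2500/422.6250 = 9.6261 mm
θ = 320° = 5.585054 rad
V = θ·R_c·A = 5.585054·9.6261·422.6250 = 22721.394 mm³

Volume = 22721.394 mm³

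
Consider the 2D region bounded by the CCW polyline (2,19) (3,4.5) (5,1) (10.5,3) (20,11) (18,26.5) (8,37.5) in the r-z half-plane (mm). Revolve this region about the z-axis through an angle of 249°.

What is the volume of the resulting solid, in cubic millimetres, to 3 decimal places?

Profile (r,z), 7 vertices: (2,19) (3,4.5) (5,1) (10.5,3) (20,11) (18,26.5) (8,37.5)
edge 0: (2,19)→(3,4.5)  cross = 2·4.5 − 3·19 = -48.0000; (r_i+r_j)·cross = 5·-48.0000 = -240.0000
edge 1: (3,4.5)→(5,1)  cross = 3·1 − 5·4.5 = -19.5000; (r_i+r_j)·cross = 8·-19.5000 = -156.0000
edge 2: (5,1)→(10.5,3)  cross = 5·3 − 10.5·1 = 4.5000; (r_i+r_j)·cross = 15.5·4.5000 = 69.7500
edge 3: (10.5,3)→(20,11)  cross = 10.5·11 − 20·3 = 55.5000; (r_i+r_j)·cross = 30.5·55.5000 = 1692.7500
edge 4: (20,11)→(18,26.5)  cross = 20·26.5 − 18·11 = 332.0000; (r_i+r_j)·cross = 38·332.0000 = 12616.0000
edge 5: (18,26.5)→(8,37.5)  cross = 18·37.5 − 8·26.5 = 463.0000; (r_i+r_j)·cross = 26·463.0000 = 12038.0000
edge 6: (8,37.5)→(2,19)  cross = 8·19 − 2·37.5 = 77.0000; (r_i+r_j)·cross = 10·77.0000 = 770.0000
Σcross = 864.5000 → A = |Σcross|/2 = 432.2500 mm²
Σ(r_i+r_j)·cross = 26790.5000 → first moment M = |Σ|/6 = 4465.0833
R_c = M/A = 4465.0833/432.2500 = 10.3299 mm
θ = 249° = 4.345870 rad
V = θ·R_c·A = 4.345870·10.3299·432.2500 = 19404.671 mm³

Volume = 19404.671 mm³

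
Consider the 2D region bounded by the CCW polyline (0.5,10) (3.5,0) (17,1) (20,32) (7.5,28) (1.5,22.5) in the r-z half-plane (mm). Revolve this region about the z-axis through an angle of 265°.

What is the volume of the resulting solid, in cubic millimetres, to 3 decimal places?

Profile (r,z), 6 vertices: (0.5,10) (3.5,0) (17,1) (20,32) (7.5,28) (1.5,22.5)
edge 0: (0.5,10)→(3.5,0)  cross = 0.5·0 − 3.5·10 = -35.0000; (r_i+r_j)·cross = 4·-35.0000 = -140.0000
edge 1: (3.5,0)→(17,1)  cross = 3.5·1 − 17·0 = 3.5000; (r_i+r_j)·cross = 20.5·3.5000 = 71.7500
edge 2: (17,1)→(20,32)  cross = 17·32 − 20·1 = 524.0000; (r_i+r_j)·cross = 37·524.0000 = 19388.0000
edge 3: (20,32)→(7.5,28)  cross = 20·28 − 7.5·32 = 320.0000; (r_i+r_j)·cross = 27.5·320.0000 = 8800.0000
edge 4: (7.5,28)→(1.5,22.5)  cross = 7.5·22.5 − 1.5·28 = 126.7500; (r_i+r_j)·cross = 9·126.7500 = 1140.7500
edge 5: (1.5,22.5)→(0.5,10)  cross = 1.5·10 − 0.5·22.5 = 3.7500; (r_i+r_j)·cross = 2·3.7500 = 7.5000
Σcross = 943.0000 → A = |Σcross|/2 = 471.5000 mm²
Σ(r_i+r_j)·cross = 29268.0000 → first moment M = |Σ|/6 = 4878.0000
R_c = M/A = 4878.0000/471.5000 = 10.3457 mm
θ = 265° = 4.625123 rad
V = θ·R_c·A = 4.625123·10.3457·471.5000 = 22561.348 mm³

Volume = 22561.348 mm³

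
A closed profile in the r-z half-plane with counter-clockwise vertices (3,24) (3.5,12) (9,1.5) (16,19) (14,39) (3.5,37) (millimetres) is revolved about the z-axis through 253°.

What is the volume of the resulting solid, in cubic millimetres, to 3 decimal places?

Volume = 14218.039 mm³

Profile (r,z), 6 vertices: (3,24) (3.5,12) (9,1.5) (16,19) (14,39) (3.5,37)
edge 0: (3,24)→(3.5,12)  cross = 3·12 − 3.5·24 = -48.0000; (r_i+r_j)·cross = 6.5·-48.0000 = -312.0000
edge 1: (3.5,12)→(9,1.5)  cross = 3.5·1.5 − 9·12 = -102.7500; (r_i+r_j)·cross = 12.5·-102.7500 = -1284.3750
edge 2: (9,1.5)→(16,19)  cross = 9·19 − 16·1.5 = 147.0000; (r_i+r_j)·cross = 25·147.0000 = 3675.0000
edge 3: (16,19)→(14,39)  cross = 16·39 − 14·19 = 358.0000; (r_i+r_j)·cross = 30·358.0000 = 10740.0000
edge 4: (14,39)→(3.5,37)  cross = 14·37 − 3.5·39 = 381.5000; (r_i+r_j)·cross = 17.5·381.5000 = 6676.2500
edge 5: (3.5,37)→(3,24)  cross = 3.5·24 − 3·37 = -27.0000; (r_i+r_j)·cross = 6.5·-27.0000 = -175.5000
Σcross = 708.7500 → A = |Σcross|/2 = 354.3750 mm²
Σ(r_i+r_j)·cross = 19319.3750 → first moment M = |Σ|/6 = 3219.8958
R_c = M/A = 3219.8958/354.3750 = 9.0861 mm
θ = 253° = 4.415683 rad
V = θ·R_c·A = 4.415683·9.0861·354.3750 = 14218.039 mm³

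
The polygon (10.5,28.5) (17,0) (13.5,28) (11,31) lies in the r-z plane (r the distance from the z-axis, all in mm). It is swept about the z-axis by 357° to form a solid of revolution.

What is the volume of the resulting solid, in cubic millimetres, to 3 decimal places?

Volume = 3783.669 mm³

Profile (r,z), 4 vertices: (10.5,28.5) (17,0) (13.5,28) (11,31)
edge 0: (10.5,28.5)→(17,0)  cross = 10.5·0 − 17·28.5 = -484.5000; (r_i+r_j)·cross = 27.5·-484.5000 = -13323.7500
edge 1: (17,0)→(13.5,28)  cross = 17·28 − 13.5·0 = 476.0000; (r_i+r_j)·cross = 30.5·476.0000 = 14518.0000
edge 2: (13.5,28)→(11,31)  cross = 13.5·31 − 11·28 = 110.5000; (r_i+r_j)·cross = 24.5·110.5000 = 2707.2500
edge 3: (11,31)→(10.5,28.5)  cross = 11·28.5 − 10.5·31 = -12.0000; (r_i+r_j)·cross = 21.5·-12.0000 = -258.0000
Σcross = 90.0000 → A = |Σcross|/2 = 45.0000 mm²
Σ(r_i+r_j)·cross = 3643.5000 → first moment M = |Σ|/6 = 607.2500
R_c = M/A = 607.2500/45.0000 = 13.4944 mm
θ = 357° = 6.230825 rad
V = θ·R_c·A = 6.230825·13.4944·45.0000 = 3783.669 mm³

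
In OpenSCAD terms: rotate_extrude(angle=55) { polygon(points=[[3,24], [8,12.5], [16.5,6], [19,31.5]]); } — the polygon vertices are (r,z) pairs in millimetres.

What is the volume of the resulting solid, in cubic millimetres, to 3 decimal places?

Profile (r,z), 4 vertices: (3,24) (8,12.5) (16.5,6) (19,31.5)
edge 0: (3,24)→(8,12.5)  cross = 3·12.5 − 8·24 = -154.5000; (r_i+r_j)·cross = 11·-154.5000 = -1699.5000
edge 1: (8,12.5)→(16.5,6)  cross = 8·6 − 16.5·12.5 = -158.2500; (r_i+r_j)·cross = 24.5·-158.2500 = -3877.1250
edge 2: (16.5,6)→(19,31.5)  cross = 16.5·31.5 − 19·6 = 405.7500; (r_i+r_j)·cross = 35.5·405.7500 = 14404.1250
edge 3: (19,31.5)→(3,24)  cross = 19·24 − 3·31.5 = 361.5000; (r_i+r_j)·cross = 22·361.5000 = 7953.0000
Σcross = 454.5000 → A = |Σcross|/2 = 227.2500 mm²
Σ(r_i+r_j)·cross = 16780.5000 → first moment M = |Σ|/6 = 2796.7500
R_c = M/A = 2796.7500/227.2500 = 12.3069 mm
θ = 55° = 0.959931 rad
V = θ·R_c·A = 0.959931·12.3069·227.2500 = 2684.687 mm³

Volume = 2684.687 mm³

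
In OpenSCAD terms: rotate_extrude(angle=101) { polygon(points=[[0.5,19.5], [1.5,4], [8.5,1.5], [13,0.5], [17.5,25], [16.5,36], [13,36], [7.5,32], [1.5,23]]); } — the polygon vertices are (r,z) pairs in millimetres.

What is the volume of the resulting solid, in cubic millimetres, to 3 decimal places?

Profile (r,z), 9 vertices: (0.5,19.5) (1.5,4) (8.5,1.5) (13,0.5) (17.5,25) (16.5,36) (13,36) (7.5,32) (1.5,23)
edge 0: (0.5,19.5)→(1.5,4)  cross = 0.5·4 − 1.5·19.5 = -27.2500; (r_i+r_j)·cross = 2·-27.2500 = -54.5000
edge 1: (1.5,4)→(8.5,1.5)  cross = 1.5·1.5 − 8.5·4 = -31.7500; (r_i+r_j)·cross = 10·-31.7500 = -317.5000
edge 2: (8.5,1.5)→(13,0.5)  cross = 8.5·0.5 − 13·1.5 = -15.2500; (r_i+r_j)·cross = 21.5·-15.2500 = -327.8750
edge 3: (13,0.5)→(17.5,25)  cross = 13·25 − 17.5·0.5 = 316.2500; (r_i+r_j)·cross = 30.5·316.2500 = 9645.6250
edge 4: (17.5,25)→(16.5,36)  cross = 17.5·36 − 16.5·25 = 217.5000; (r_i+r_j)·cross = 34·217.5000 = 7395.0000
edge 5: (16.5,36)→(13,36)  cross = 16.5·36 − 13·36 = 126.0000; (r_i+r_j)·cross = 29.5·126.0000 = 3717.0000
edge 6: (13,36)→(7.5,32)  cross = 13·32 − 7.5·36 = 146.0000; (r_i+r_j)·cross = 20.5·146.0000 = 2993.0000
edge 7: (7.5,32)→(1.5,23)  cross = 7.5·23 − 1.5·32 = 124.5000; (r_i+r_j)·cross = 9·124.5000 = 1120.5000
edge 8: (1.5,23)→(0.5,19.5)  cross = 1.5·19.5 − 0.5·23 = 17.7500; (r_i+r_j)·cross = 2·17.7500 = 35.5000
Σcross = 873.7500 → A = |Σcross|/2 = 436.8750 mm²
Σ(r_i+r_j)·cross = 24206.7500 → first moment M = |Σ|/6 = 4034.4583
R_c = M/A = 4034.4583/436.8750 = 9.2348 mm
θ = 101° = 1.762783 rad
V = θ·R_c·A = 1.762783·9.2348·436.8750 = 7111.873 mm³

Volume = 7111.873 mm³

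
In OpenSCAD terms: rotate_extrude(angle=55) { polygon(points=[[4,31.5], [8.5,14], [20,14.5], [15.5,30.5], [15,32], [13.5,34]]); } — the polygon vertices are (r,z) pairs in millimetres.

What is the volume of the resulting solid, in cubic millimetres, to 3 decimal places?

Profile (r,z), 6 vertices: (4,31.5) (8.5,14) (20,14.5) (15.5,30.5) (15,32) (13.5,34)
edge 0: (4,31.5)→(8.5,14)  cross = 4·14 − 8.5·31.5 = -211.7500; (r_i+r_j)·cross = 12.5·-211.7500 = -2646.8750
edge 1: (8.5,14)→(20,14.5)  cross = 8.5·14.5 − 20·14 = -156.7500; (r_i+r_j)·cross = 28.5·-156.7500 = -4467.3750
edge 2: (20,14.5)→(15.5,30.5)  cross = 20·30.5 − 15.5·14.5 = 385.2500; (r_i+r_j)·cross = 35.5·385.2500 = 13676.3750
edge 3: (15.5,30.5)→(15,32)  cross = 15.5·32 − 15·30.5 = 38.5000; (r_i+r_j)·cross = 30.5·38.5000 = 1174.2500
edge 4: (15,32)→(13.5,34)  cross = 15·34 − 13.5·32 = 78.0000; (r_i+r_j)·cross = 28.5·78.0000 = 2223.0000
edge 5: (13.5,34)→(4,31.5)  cross = 13.5·31.5 − 4·34 = 289.2500; (r_i+r_j)·cross = 17.5·289.2500 = 5061.8750
Σcross = 422.5000 → A = |Σcross|/2 = 211.2500 mm²
Σ(r_i+r_j)·cross = 15021.2500 → first moment M = |Σ|/6 = 2503.5417
R_c = M/A = 2503.5417/211.2500 = 11.8511 mm
θ = 55° = 0.959931 rad
V = θ·R_c·A = 0.959931·11.8511·211.2500 = 2403.227 mm³

Volume = 2403.227 mm³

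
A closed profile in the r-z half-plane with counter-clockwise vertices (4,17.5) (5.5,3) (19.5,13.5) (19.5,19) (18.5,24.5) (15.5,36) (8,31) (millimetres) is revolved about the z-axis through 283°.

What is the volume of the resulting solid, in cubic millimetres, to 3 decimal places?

Volume = 18951.921 mm³

Profile (r,z), 7 vertices: (4,17.5) (5.5,3) (19.5,13.5) (19.5,19) (18.5,24.5) (15.5,36) (8,31)
edge 0: (4,17.5)→(5.5,3)  cross = 4·3 − 5.5·17.5 = -84.2500; (r_i+r_j)·cross = 9.5·-84.2500 = -800.3750
edge 1: (5.5,3)→(19.5,13.5)  cross = 5.5·13.5 − 19.5·3 = 15.7500; (r_i+r_j)·cross = 25·15.7500 = 393.7500
edge 2: (19.5,13.5)→(19.5,19)  cross = 19.5·19 − 19.5·13.5 = 107.2500; (r_i+r_j)·cross = 39·107.2500 = 4182.7500
edge 3: (19.5,19)→(18.5,24.5)  cross = 19.5·24.5 − 18.5·19 = 126.2500; (r_i+r_j)·cross = 38·126.2500 = 4797.5000
edge 4: (18.5,24.5)→(15.5,36)  cross = 18.5·36 − 15.5·24.5 = 286.2500; (r_i+r_j)·cross = 34·286.2500 = 9732.5000
edge 5: (15.5,36)→(8,31)  cross = 15.5·31 − 8·36 = 192.5000; (r_i+r_j)·cross = 23.5·192.5000 = 4523.7500
edge 6: (8,31)→(4,17.5)  cross = 8·17.5 − 4·31 = 16.0000; (r_i+r_j)·cross = 12·16.0000 = 192.0000
Σcross = 659.7500 → A = |Σcross|/2 = 329.8750 mm²
Σ(r_i+r_j)·cross = 23021.8750 → first moment M = |Σ|/6 = 3836.9792
R_c = M/A = 3836.9792/329.8750 = 11.6316 mm
θ = 283° = 4.939282 rad
V = θ·R_c·A = 4.939282·11.6316·329.8750 = 18951.921 mm³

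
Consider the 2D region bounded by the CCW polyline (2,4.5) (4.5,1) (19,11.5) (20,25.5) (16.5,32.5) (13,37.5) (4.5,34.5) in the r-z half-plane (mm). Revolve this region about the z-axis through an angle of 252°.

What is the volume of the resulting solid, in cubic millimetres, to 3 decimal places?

Volume = 21487.001 mm³

Profile (r,z), 7 vertices: (2,4.5) (4.5,1) (19,11.5) (20,25.5) (16.5,32.5) (13,37.5) (4.5,34.5)
edge 0: (2,4.5)→(4.5,1)  cross = 2·1 − 4.5·4.5 = -18.2500; (r_i+r_j)·cross = 6.5·-18.2500 = -118.6250
edge 1: (4.5,1)→(19,11.5)  cross = 4.5·11.5 − 19·1 = 32.7500; (r_i+r_j)·cross = 23.5·32.7500 = 769.6250
edge 2: (19,11.5)→(20,25.5)  cross = 19·25.5 − 20·11.5 = 254.5000; (r_i+r_j)·cross = 39·254.5000 = 9925.5000
edge 3: (20,25.5)→(16.5,32.5)  cross = 20·32.5 − 16.5·25.5 = 229.2500; (r_i+r_j)·cross = 36.5·229.2500 = 8367.6250
edge 4: (16.5,32.5)→(13,37.5)  cross = 16.5·37.5 − 13·32.5 = 196.2500; (r_i+r_j)·cross = 29.5·196.2500 = 5789.3750
edge 5: (13,37.5)→(4.5,34.5)  cross = 13·34.5 − 4.5·37.5 = 279.7500; (r_i+r_j)·cross = 17.5·279.7500 = 4895.6250
edge 6: (4.5,34.5)→(2,4.5)  cross = 4.5·4.5 − 2·34.5 = -48.7500; (r_i+r_j)·cross = 6.5·-48.7500 = -316.8750
Σcross = 925.5000 → A = |Σcross|/2 = 462.7500 mm²
Σ(r_i+r_j)·cross = 29312.2500 → first moment M = |Σ|/6 = 4885.3750
R_c = M/A = 4885.3750/462.7500 = 10.5573 mm
θ = 252° = 4.398230 rad
V = θ·R_c·A = 4.398230·10.5573·462.7500 = 21487.001 mm³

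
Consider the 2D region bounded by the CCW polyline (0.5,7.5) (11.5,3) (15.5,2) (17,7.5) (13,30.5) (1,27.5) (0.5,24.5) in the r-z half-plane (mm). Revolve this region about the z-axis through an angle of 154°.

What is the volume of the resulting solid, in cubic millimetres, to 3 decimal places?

Profile (r,z), 7 vertices: (0.5,7.5) (11.5,3) (15.5,2) (17,7.5) (13,30.5) (1,27.5) (0.5,24.5)
edge 0: (0.5,7.5)→(11.5,3)  cross = 0.5·3 − 11.5·7.5 = -84.7500; (r_i+r_j)·cross = 12·-84.7500 = -1017.0000
edge 1: (11.5,3)→(15.5,2)  cross = 11.5·2 − 15.5·3 = -23.5000; (r_i+r_j)·cross = 27·-23.5000 = -634.5000
edge 2: (15.5,2)→(17,7.5)  cross = 15.5·7.5 − 17·2 = 82.2500; (r_i+r_j)·cross = 32.5·82.2500 = 2673.1250
edge 3: (17,7.5)→(13,30.5)  cross = 17·30.5 − 13·7.5 = 421.0000; (r_i+r_j)·cross = 30·421.0000 = 12630.0000
edge 4: (13,30.5)→(1,27.5)  cross = 13·27.5 − 1·30.5 = 327.0000; (r_i+r_j)·cross = 14·327.0000 = 4578.0000
edge 5: (1,27.5)→(0.5,24.5)  cross = 1·24.5 − 0.5·27.5 = 10.7500; (r_i+r_j)·cross = 1.5·10.7500 = 16.1250
edge 6: (0.5,24.5)→(0.5,7.5)  cross = 0.5·7.5 − 0.5·24.5 = -8.5000; (r_i+r_j)·cross = 1·-8.5000 = -8.5000
Σcross = 724.2500 → A = |Σcross|/2 = 362.1250 mm²
Σ(r_i+r_j)·cross = 18237.2500 → first moment M = |Σ|/6 = 3039.5417
R_c = M/A = 3039.5417/362.1250 = 8.3936 mm
θ = 154° = 2.687807 rad
V = θ·R_c·A = 2.687807·8.3936·362.1250 = 8169.702 mm³

Volume = 8169.702 mm³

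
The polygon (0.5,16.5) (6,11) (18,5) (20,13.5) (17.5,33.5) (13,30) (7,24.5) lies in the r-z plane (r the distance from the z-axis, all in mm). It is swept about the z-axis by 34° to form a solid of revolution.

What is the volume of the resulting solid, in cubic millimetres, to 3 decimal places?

Profile (r,z), 7 vertices: (0.5,16.5) (6,11) (18,5) (20,13.5) (17.5,33.5) (13,30) (7,24.5)
edge 0: (0.5,16.5)→(6,11)  cross = 0.5·11 − 6·16.5 = -93.5000; (r_i+r_j)·cross = 6.5·-93.5000 = -607.7500
edge 1: (6,11)→(18,5)  cross = 6·5 − 18·11 = -168.0000; (r_i+r_j)·cross = 24·-168.0000 = -4032.0000
edge 2: (18,5)→(20,13.5)  cross = 18·13.5 − 20·5 = 143.0000; (r_i+r_j)·cross = 38·143.0000 = 5434.0000
edge 3: (20,13.5)→(17.5,33.5)  cross = 20·33.5 − 17.5·13.5 = 433.7500; (r_i+r_j)·cross = 37.5·433.7500 = 16265.6250
edge 4: (17.5,33.5)→(13,30)  cross = 17.5·30 − 13·33.5 = 89.5000; (r_i+r_j)·cross = 30.5·89.5000 = 2729.7500
edge 5: (13,30)→(7,24.5)  cross = 13·24.5 − 7·30 = 108.5000; (r_i+r_j)·cross = 20·108.5000 = 2170.0000
edge 6: (7,24.5)→(0.5,16.5)  cross = 7·16.5 − 0.5·24.5 = 103.2500; (r_i+r_j)·cross = 7.5·103.2500 = 774.3750
Σcross = 616.5000 → A = |Σcross|/2 = 308.2500 mm²
Σ(r_i+r_j)·cross = 22734.0000 → first moment M = |Σ|/6 = 3789.0000
R_c = M/A = 3789.0000/308.2500 = 12.2920 mm
θ = 34° = 0.593412 rad
V = θ·R_c·A = 0.593412·12.2920·308.2500 = 2248.438 mm³

Volume = 2248.438 mm³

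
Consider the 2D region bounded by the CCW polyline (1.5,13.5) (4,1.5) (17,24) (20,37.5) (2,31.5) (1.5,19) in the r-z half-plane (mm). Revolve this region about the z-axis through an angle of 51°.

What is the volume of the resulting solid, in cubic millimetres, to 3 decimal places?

Profile (r,z), 6 vertices: (1.5,13.5) (4,1.5) (17,24) (20,37.5) (2,31.5) (1.5,19)
edge 0: (1.5,13.5)→(4,1.5)  cross = 1.5·1.5 − 4·13.5 = -51.7500; (r_i+r_j)·cross = 5.5·-51.7500 = -284.6250
edge 1: (4,1.5)→(17,24)  cross = 4·24 − 17·1.5 = 70.5000; (r_i+r_j)·cross = 21·70.5000 = 1480.5000
edge 2: (17,24)→(20,37.5)  cross = 17·37.5 − 20·24 = 157.5000; (r_i+r_j)·cross = 37·157.5000 = 5827.5000
edge 3: (20,37.5)→(2,31.5)  cross = 20·31.5 − 2·37.5 = 555.0000; (r_i+r_j)·cross = 22·555.0000 = 12210.0000
edge 4: (2,31.5)→(1.5,19)  cross = 2·19 − 1.5·31.5 = -9.2500; (r_i+r_j)·cross = 3.5·-9.2500 = -32.3750
edge 5: (1.5,19)→(1.5,13.5)  cross = 1.5·13.5 − 1.5·19 = -8.2500; (r_i+r_j)·cross = 3·-8.2500 = -24.7500
Σcross = 713.7500 → A = |Σcross|/2 = 356.8750 mm²
Σ(r_i+r_j)·cross = 19176.2500 → first moment M = |Σ|/6 = 3196.0417
R_c = M/A = 3196.0417/356.8750 = 8.9556 mm
θ = 51° = 0.890118 rad
V = θ·R_c·A = 0.890118·8.9556·356.8750 = 2844.854 mm³

Volume = 2844.854 mm³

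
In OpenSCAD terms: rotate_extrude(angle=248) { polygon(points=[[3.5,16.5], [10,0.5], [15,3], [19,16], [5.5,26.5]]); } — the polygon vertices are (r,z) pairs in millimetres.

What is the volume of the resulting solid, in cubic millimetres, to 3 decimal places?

Profile (r,z), 5 vertices: (3.5,16.5) (10,0.5) (15,3) (19,16) (5.5,26.5)
edge 0: (3.5,16.5)→(10,0.5)  cross = 3.5·0.5 − 10·16.5 = -163.2500; (r_i+r_j)·cross = 13.5·-163.2500 = -2203.8750
edge 1: (10,0.5)→(15,3)  cross = 10·3 − 15·0.5 = 22.5000; (r_i+r_j)·cross = 25·22.5000 = 562.5000
edge 2: (15,3)→(19,16)  cross = 15·16 − 19·3 = 183.0000; (r_i+r_j)·cross = 34·183.0000 = 6222.0000
edge 3: (19,16)→(5.5,26.5)  cross = 19·26.5 − 5.5·16 = 415.5000; (r_i+r_j)·cross = 24.5·415.5000 = 10179.7500
edge 4: (5.5,26.5)→(3.5,16.5)  cross = 5.5·16.5 − 3.5·26.5 = -2.0000; (r_i+r_j)·cross = 9·-2.0000 = -18.0000
Σcross = 455.7500 → A = |Σcross|/2 = 227.8750 mm²
Σ(r_i+r_j)·cross = 14742.3750 → first moment M = |Σ|/6 = 2457.0625
R_c = M/A = 2457.0625/227.8750 = 10.7825 mm
θ = 248° = 4.328417 rad
V = θ·R_c·A = 4.328417·10.7825·227.8750 = 10635.190 mm³

Volume = 10635.190 mm³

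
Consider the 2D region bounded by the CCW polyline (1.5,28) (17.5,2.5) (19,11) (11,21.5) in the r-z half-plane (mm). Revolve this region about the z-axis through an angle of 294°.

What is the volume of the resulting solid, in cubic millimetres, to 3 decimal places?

Volume = 6949.127 mm³

Profile (r,z), 4 vertices: (1.5,28) (17.5,2.5) (19,11) (11,21.5)
edge 0: (1.5,28)→(17.5,2.5)  cross = 1.5·2.5 − 17.5·28 = -486.2500; (r_i+r_j)·cross = 19·-486.2500 = -9238.7500
edge 1: (17.5,2.5)→(19,11)  cross = 17.5·11 − 19·2.5 = 145.0000; (r_i+r_j)·cross = 36.5·145.0000 = 5292.5000
edge 2: (19,11)→(11,21.5)  cross = 19·21.5 − 11·11 = 287.5000; (r_i+r_j)·cross = 30·287.5000 = 8625.0000
edge 3: (11,21.5)→(1.5,28)  cross = 11·28 − 1.5·21.5 = 275.7500; (r_i+r_j)·cross = 12.5·275.7500 = 3446.8750
Σcross = 222.0000 → A = |Σcross|/2 = 111.0000 mm²
Σ(r_i+r_j)·cross = 8125.6250 → first moment M = |Σ|/6 = 1354.2708
R_c = M/A = 1354.2708/111.0000 = 12.2006 mm
θ = 294° = 5.131268 rad
V = θ·R_c·A = 5.131268·12.2006·111.0000 = 6949.127 mm³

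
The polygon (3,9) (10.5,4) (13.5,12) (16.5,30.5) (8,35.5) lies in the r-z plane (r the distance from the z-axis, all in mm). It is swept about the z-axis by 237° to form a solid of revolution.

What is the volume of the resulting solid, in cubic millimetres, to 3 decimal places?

Volume = 10354.950 mm³

Profile (r,z), 5 vertices: (3,9) (10.5,4) (13.5,12) (16.5,30.5) (8,35.5)
edge 0: (3,9)→(10.5,4)  cross = 3·4 − 10.5·9 = -82.5000; (r_i+r_j)·cross = 13.5·-82.5000 = -1113.7500
edge 1: (10.5,4)→(13.5,12)  cross = 10.5·12 − 13.5·4 = 72.0000; (r_i+r_j)·cross = 24·72.0000 = 1728.0000
edge 2: (13.5,12)→(16.5,30.5)  cross = 13.5·30.5 − 16.5·12 = 213.7500; (r_i+r_j)·cross = 30·213.7500 = 6412.5000
edge 3: (16.5,30.5)→(8,35.5)  cross = 16.5·35.5 − 8·30.5 = 341.7500; (r_i+r_j)·cross = 24.5·341.7500 = 8372.8750
edge 4: (8,35.5)→(3,9)  cross = 8·9 − 3·35.5 = -34.5000; (r_i+r_j)·cross = 11·-34.5000 = -379.5000
Σcross = 510.5000 → A = |Σcross|/2 = 255.2500 mm²
Σ(r_i+r_j)·cross = 15020.1250 → first moment M = |Σ|/6 = 2503.3542
R_c = M/A = 2503.3542/255.2500 = 9.8075 mm
θ = 237° = 4.136430 rad
V = θ·R_c·A = 4.136430·9.8075·255.2500 = 10354.950 mm³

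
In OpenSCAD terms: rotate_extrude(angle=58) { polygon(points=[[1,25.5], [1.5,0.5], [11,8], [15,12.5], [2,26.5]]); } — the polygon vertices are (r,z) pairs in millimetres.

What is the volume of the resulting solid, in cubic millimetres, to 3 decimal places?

Volume = 1155.340 mm³

Profile (r,z), 5 vertices: (1,25.5) (1.5,0.5) (11,8) (15,12.5) (2,26.5)
edge 0: (1,25.5)→(1.5,0.5)  cross = 1·0.5 − 1.5·25.5 = -37.7500; (r_i+r_j)·cross = 2.5·-37.7500 = -94.3750
edge 1: (1.5,0.5)→(11,8)  cross = 1.5·8 − 11·0.5 = 6.5000; (r_i+r_j)·cross = 12.5·6.5000 = 81.2500
edge 2: (11,8)→(15,12.5)  cross = 11·12.5 − 15·8 = 17.5000; (r_i+r_j)·cross = 26·17.5000 = 455.0000
edge 3: (15,12.5)→(2,26.5)  cross = 15·26.5 − 2·12.5 = 372.5000; (r_i+r_j)·cross = 17·372.5000 = 6332.5000
edge 4: (2,26.5)→(1,25.5)  cross = 2·25.5 − 1·26.5 = 24.5000; (r_i+r_j)·cross = 3·24.5000 = 73.5000
Σcross = 383.2500 → A = |Σcross|/2 = 191.6250 mm²
Σ(r_i+r_j)·cross = 6847.8750 → first moment M = |Σ|/6 = 1141.3125
R_c = M/A = 1141.3125/191.6250 = 5.9560 mm
θ = 58° = 1.012291 rad
V = θ·R_c·A = 1.012291·5.9560·191.6250 = 1155.340 mm³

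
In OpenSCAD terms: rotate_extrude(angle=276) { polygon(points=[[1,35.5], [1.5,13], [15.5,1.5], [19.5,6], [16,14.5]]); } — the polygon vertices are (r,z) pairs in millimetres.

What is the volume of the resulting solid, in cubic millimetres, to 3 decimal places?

Profile (r,z), 5 vertices: (1,35.5) (1.5,13) (15.5,1.5) (19.5,6) (16,14.5)
edge 0: (1,35.5)→(1.5,13)  cross = 1·13 − 1.5·35.5 = -40.2500; (r_i+r_j)·cross = 2.5·-40.2500 = -100.6250
edge 1: (1.5,13)→(15.5,1.5)  cross = 1.5·1.5 − 15.5·13 = -199.2500; (r_i+r_j)·cross = 17·-199.2500 = -3387.2500
edge 2: (15.5,1.5)→(19.5,6)  cross = 15.5·6 − 19.5·1.5 = 63.7500; (r_i+r_j)·cross = 35·63.7500 = 2231.2500
edge 3: (19.5,6)→(16,14.5)  cross = 19.5·14.5 − 16·6 = 186.7500; (r_i+r_j)·cross = 35.5·186.7500 = 6629.6250
edge 4: (16,14.5)→(1,35.5)  cross = 16·35.5 − 1·14.5 = 553.5000; (r_i+r_j)·cross = 17·553.5000 = 9409.5000
Σcross = 564.5000 → A = |Σcross|/2 = 282.2500 mm²
Σ(r_i+r_j)·cross = 14782.5000 → first moment M = |Σ|/6 = 2463.7500
R_c = M/A = 2463.7500/282.2500 = 8.7290 mm
θ = 276° = 4.817109 rad
V = θ·R_c·A = 4.817109·8.7290·282.2500 = 11868.152 mm³

Volume = 11868.152 mm³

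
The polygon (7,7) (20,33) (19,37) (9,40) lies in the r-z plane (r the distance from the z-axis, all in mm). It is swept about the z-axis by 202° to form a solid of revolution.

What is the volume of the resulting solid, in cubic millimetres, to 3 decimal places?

Profile (r,z), 4 vertices: (7,7) (20,33) (19,37) (9,40)
edge 0: (7,7)→(20,33)  cross = 7·33 − 20·7 = 91.0000; (r_i+r_j)·cross = 27·91.0000 = 2457.0000
edge 1: (20,33)→(19,37)  cross = 20·37 − 19·33 = 113.0000; (r_i+r_j)·cross = 39·113.0000 = 4407.0000
edge 2: (19,37)→(9,40)  cross = 19·40 − 9·37 = 427.0000; (r_i+r_j)·cross = 28·427.0000 = 11956.0000
edge 3: (9,40)→(7,7)  cross = 9·7 − 7·40 = -217.0000; (r_i+r_j)·cross = 16·-217.0000 = -3472.0000
Σcross = 414.0000 → A = |Σcross|/2 = 207.0000 mm²
Σ(r_i+r_j)·cross = 15348.0000 → first moment M = |Σ|/6 = 2558.0000
R_c = M/A = 2558.0000/207.0000 = 12.3575 mm
θ = 202° = 3.525565 rad
V = θ·R_c·A = 3.525565·12.3575·207.0000 = 9018.395 mm³

Volume = 9018.395 mm³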